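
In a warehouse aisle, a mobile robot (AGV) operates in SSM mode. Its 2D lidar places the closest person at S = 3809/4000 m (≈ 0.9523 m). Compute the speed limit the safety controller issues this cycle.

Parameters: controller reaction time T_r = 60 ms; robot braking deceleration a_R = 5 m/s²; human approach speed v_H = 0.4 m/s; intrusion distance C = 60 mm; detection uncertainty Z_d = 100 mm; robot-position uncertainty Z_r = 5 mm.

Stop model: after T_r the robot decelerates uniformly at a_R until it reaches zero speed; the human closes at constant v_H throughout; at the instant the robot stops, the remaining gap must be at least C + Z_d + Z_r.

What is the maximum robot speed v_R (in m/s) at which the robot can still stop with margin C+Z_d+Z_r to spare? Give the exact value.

v_R_max = 43/20 m/s = 2.1500 m/s

quadratic (1/10)·v² + (7/50)·v + (-3053/4000) = 0
  disc = (7/50)² − 4·(1/10)·(-3053/4000) = 3249/10000 ; √disc = 57/100
  v_R = (−(7/50) + 57/100) / (2·(1/10)) = 43/20 m/s
check:
braking lasts T_s = (43/20)/5 = 0.4300 s
robot covers v_R·T_r = 2.1500·0.0600 = 0.1290 m before braking
robot under decel: 2.1500²/(2·5.0000) = 0.4622 m
person approaches 0.4000·(0.0600+0.4300) = 0.1960 m
C+Z_d+Z_r = 0.0600+0.1000+0.0050 = 0.1650 m
sum ≈ 0.1290+0.4622+0.1960+0.1650 ≈ 0.9523 m = S ✓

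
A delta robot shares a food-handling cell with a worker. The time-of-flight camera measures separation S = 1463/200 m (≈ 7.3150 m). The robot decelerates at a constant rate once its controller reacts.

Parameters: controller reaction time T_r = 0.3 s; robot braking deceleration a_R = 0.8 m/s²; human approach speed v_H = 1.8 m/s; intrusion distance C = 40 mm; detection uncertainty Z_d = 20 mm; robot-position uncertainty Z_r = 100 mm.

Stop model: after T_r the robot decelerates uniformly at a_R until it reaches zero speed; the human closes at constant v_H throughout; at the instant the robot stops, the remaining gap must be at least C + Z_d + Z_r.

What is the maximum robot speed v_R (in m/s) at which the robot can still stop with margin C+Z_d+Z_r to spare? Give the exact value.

at the boundary: (5/8)·v² + (51/20)·v + (-1323/200) = 0
  disc = (51/20)² − 4·(5/8)·(-1323/200) = 576/25 ; √disc = 24/5
  v_R = (−(51/20) + 24/5) / (2·(5/8)) = 9/5 m/s
check:
T_s = v_R/a_R = (9/5)/(4/5) = 2.2500 s
robot covers v_R·T_r = 1.8000·0.3000 = 0.5400 m before braking
robot covers 1.8000·2.2500 − ½·0.8000·2.2500² = 2.0250 m while stopping
human over T_r+T_s: 1.8000·(0.3000+2.2500) = 4.5900 m
residual clearance needed = 0.0400+0.0200+0.1000 = 0.1600 m
sum ≈ 0.5400+2.0250+4.5900+0.1600 ≈ 7.3150 m = S ✓

v_R_max = 9/5 m/s = 1.8000 m/s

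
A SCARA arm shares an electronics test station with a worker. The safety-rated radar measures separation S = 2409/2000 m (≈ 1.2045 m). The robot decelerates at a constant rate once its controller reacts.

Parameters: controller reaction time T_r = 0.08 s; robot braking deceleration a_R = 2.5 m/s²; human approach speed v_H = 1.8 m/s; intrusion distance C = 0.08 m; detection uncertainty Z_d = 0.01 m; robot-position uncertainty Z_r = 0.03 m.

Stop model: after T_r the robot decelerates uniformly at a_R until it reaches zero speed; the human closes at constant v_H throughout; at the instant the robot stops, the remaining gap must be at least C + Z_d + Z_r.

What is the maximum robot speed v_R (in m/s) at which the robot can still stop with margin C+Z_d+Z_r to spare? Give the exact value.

quadratic (1/5)·v² + (4/5)·v + (-1881/2000) = 0
  disc = (4/5)² − 4·(1/5)·(-1881/2000) = 3481/2500 ; √disc = 59/50
  v_R = (−(4/5) + 59/50) / (2·(1/5)) = 19/20 m/s
check:
braking lasts T_s = (19/20)/(5/2) = 0.3800 s
reaction-phase robot travel = 0.9500·0.0800 = 0.0760 m
robot under decel: 0.9500²/(2·2.5000) = 0.1805 m
human closes 1.8000·0.4600 = 0.8280 m
residual clearance needed = 0.0800+0.0100+0.0300 = 0.1200 m
sum ≈ 0.0760+0.1805+0.8280+0.1200 ≈ 1.2045 m = S ✓

v_R_max = 19/20 m/s = 0.9500 m/s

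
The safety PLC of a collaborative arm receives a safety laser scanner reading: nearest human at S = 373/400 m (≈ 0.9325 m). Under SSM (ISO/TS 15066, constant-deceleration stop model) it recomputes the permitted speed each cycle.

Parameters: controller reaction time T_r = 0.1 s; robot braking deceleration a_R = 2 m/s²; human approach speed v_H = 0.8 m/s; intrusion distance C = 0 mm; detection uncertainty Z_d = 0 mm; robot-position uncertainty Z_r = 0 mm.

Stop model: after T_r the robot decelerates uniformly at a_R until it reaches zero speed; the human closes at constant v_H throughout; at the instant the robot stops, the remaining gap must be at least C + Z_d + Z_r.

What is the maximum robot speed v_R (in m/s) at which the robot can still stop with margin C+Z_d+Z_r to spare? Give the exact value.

at the boundary: (1/4)·v² + (1/2)·v + (-341/400) = 0
  disc = (1/2)² − 4·(1/4)·(-341/400) = 441/400 ; √disc = 21/20
  v_R = (−(1/2) + 21/20) / (2·(1/4)) = 11/10 m/s
check:
T_s = v_R/a_R = (11/10)/2 = 0.5500 s
reaction-phase robot travel = 1.1000·0.1000 = 0.1100 m
braking distance = 1.1000²/(2·2.0000) = 0.3025 m
person approaches 0.8000·(0.1000+0.5500) = 0.5200 m
C+Z_d+Z_r = 0.0000+0.0000+0.0000 = 0.0000 m
sum ≈ 0.1100+0.3025+0.5200+0.0000 ≈ 0.9325 m = S ✓

v_R_max = 11/10 m/s = 1.1000 m/s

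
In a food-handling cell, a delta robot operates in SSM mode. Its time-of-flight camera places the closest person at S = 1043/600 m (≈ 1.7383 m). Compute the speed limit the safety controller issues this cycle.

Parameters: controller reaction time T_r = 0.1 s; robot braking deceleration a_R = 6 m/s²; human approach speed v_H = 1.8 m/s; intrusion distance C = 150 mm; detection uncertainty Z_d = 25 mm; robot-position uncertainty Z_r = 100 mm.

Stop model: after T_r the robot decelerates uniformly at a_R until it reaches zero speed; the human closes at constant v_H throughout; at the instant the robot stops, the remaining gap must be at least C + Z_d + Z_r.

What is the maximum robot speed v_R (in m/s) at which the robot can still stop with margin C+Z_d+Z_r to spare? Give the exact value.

at the boundary: (1/12)·v² + (2/5)·v + (-77/60) = 0
  disc = (2/5)² − 4·(1/12)·(-77/60) = 529/900 ; √disc = 23/30
  v_R = (−(2/5) + 23/30) / (2·(1/12)) = 11/5 m/s
check:
stop time T_s = (11/5)/6 = 0.3667 s
reaction-phase robot travel = 2.2000·0.1000 = 0.2200 m
robot covers 2.2000·0.3667 − ½·6.0000·0.3667² = 0.4033 m while stopping
human over T_r+T_s: 1.8000·(0.1000+0.3667) = 0.8400 m
margins: 0.1500+0.0250+0.1000 = 0.2750 m
sum ≈ 0.2200+0.4033+0.8400+0.2750 ≈ 1.7383 m = S ✓

v_R_max = 11/5 m/s = 2.2000 m/s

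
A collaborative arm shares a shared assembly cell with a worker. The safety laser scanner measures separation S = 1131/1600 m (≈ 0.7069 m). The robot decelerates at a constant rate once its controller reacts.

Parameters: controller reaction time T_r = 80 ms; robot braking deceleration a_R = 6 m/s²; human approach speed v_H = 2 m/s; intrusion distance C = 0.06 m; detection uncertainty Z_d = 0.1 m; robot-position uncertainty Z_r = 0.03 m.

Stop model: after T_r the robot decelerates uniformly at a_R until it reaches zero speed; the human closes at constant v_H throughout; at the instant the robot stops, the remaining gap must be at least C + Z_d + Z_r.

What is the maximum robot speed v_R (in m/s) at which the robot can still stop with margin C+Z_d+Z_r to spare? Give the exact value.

v_R_max = 3/4 m/s = 0.7500 m/s

at the boundary: (1/12)·v² + (31/75)·v + (-571/1600) = 0
  disc = (31/75)² − 4·(1/12)·(-571/1600) = 104329/360000 ; √disc = 323/600
  v_R = (−(31/75) + 323/600) / (2·(1/12)) = 3/4 m/s
check:
braking lasts T_s = (3/4)/6 = 0.1250 s
robot in T_r: 0.7500·0.0800 = 0.0600 m
robot covers 0.7500·0.1250 − ½·6.0000·0.1250² = 0.0469 m while stopping
human over T_r+T_s: 2.0000·(0.0800+0.1250) = 0.4100 m
residual clearance needed = 0.0600+0.1000+0.0300 = 0.1900 m
sum ≈ 0.0600+0.0469+0.4100+0.1900 ≈ 0.7069 m = S ✓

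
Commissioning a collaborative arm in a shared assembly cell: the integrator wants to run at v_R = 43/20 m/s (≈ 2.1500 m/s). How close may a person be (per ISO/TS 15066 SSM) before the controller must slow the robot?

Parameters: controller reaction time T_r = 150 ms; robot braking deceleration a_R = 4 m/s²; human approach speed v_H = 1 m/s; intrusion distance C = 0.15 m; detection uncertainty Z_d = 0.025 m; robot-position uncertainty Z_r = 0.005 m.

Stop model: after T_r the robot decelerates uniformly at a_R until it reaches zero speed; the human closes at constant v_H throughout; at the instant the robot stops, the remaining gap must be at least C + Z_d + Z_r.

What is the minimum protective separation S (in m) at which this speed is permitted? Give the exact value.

stop time T_s = (43/20)/4 = 0.5375 s
reaction-phase robot travel = 2.1500·0.1500 = 0.3225 m
braking distance = 2.1500²/(2·4.0000) = 0.5778 m
person approaches 1.0000·(0.1500+0.5375) = 0.6875 m
margins: 0.1500+0.0250+0.0050 = 0.1800 m
S_min ≈ 0.3225+0.5778+0.6875+0.1800  ⇒  S_min = 5657/3200 m

S_min = 5657/3200 m = 1.7678 m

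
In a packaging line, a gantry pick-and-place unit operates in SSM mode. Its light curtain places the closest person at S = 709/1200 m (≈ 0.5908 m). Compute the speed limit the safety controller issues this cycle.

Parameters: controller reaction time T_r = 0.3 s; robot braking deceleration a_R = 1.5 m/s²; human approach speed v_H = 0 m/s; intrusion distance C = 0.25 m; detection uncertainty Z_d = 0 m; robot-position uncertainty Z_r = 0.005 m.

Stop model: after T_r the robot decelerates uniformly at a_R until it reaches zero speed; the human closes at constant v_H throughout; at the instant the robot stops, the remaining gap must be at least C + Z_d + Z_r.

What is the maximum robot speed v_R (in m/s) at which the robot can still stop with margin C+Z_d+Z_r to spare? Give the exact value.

v_R_max = 13/20 m/s = 0.6500 m/s

quadratic (1/3)·v² + (3/10)·v + (-403/1200) = 0
  disc = (3/10)² − 4·(1/3)·(-403/1200) = 121/225 ; √disc = 11/15
  v_R = (−(3/10) + 11/15) / (2·(1/3)) = 13/20 m/s
check:
stop time T_s = (13/20)/(3/2) = 0.4333 s
robot covers v_R·T_r = 0.6500·0.3000 = 0.1950 m before braking
robot under decel: 0.6500²/(2·1.5000) = 0.1408 m
human over T_r+T_s: 0.0000·(0.3000+0.4333) = 0.0000 m
residual clearance needed = 0.2500+0.0000+0.0050 = 0.2550 m
sum ≈ 0.1950+0.1408+0.0000+0.2550 ≈ 0.5908 m = S ✓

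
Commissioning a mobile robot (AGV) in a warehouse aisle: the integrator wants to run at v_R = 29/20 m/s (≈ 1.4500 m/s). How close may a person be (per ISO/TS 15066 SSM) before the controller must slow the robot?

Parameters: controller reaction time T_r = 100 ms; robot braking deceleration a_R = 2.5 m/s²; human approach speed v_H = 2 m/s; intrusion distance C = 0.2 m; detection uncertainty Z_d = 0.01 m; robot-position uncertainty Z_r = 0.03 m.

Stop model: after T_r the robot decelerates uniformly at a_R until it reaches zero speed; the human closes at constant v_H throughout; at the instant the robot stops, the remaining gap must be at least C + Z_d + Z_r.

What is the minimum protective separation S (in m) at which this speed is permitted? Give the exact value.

T_s = v_R/a_R = (29/20)/(5/2) = 0.5800 s
robot in T_r: 1.4500·0.1000 = 0.1450 m
robot covers 1.4500·0.5800 − ½·2.5000·0.5800² = 0.4205 m while stopping
human closes 2.0000·0.6800 = 1.3600 m
C+Z_d+Z_r = 0.2000+0.0100+0.0300 = 0.2400 m
S_min ≈ 0.1450+0.4205+1.3600+0.2400  ⇒  S_min = 4331/2000 m

S_min = 4331/2000 m = 2.1655 m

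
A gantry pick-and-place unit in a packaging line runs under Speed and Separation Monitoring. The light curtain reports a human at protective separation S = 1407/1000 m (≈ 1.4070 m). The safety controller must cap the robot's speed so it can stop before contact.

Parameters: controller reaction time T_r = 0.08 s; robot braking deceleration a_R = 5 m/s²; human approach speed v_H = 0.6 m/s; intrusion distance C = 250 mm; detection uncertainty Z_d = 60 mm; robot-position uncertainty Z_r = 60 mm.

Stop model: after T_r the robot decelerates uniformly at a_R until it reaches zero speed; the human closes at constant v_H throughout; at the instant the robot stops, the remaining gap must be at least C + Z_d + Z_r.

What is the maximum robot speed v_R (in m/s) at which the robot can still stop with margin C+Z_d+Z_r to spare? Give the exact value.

collect terms ⇒ (1/10)·v_R² + (1/5)·v_R + (-989/1000) = 0
  disc = (1/5)² − 4·(1/10)·(-989/1000) = 1089/2500 ; √disc = 33/50
  v_R = (−(1/5) + 33/50) / (2·(1/10)) = 23/10 m/s
check:
stop time T_s = (23/10)/5 = 0.4600 s
reaction-phase robot travel = 2.3000·0.0800 = 0.1840 m
robot under decel: 2.3000²/(2·5.0000) = 0.5290 m
human closes 0.6000·0.5400 = 0.3240 m
C+Z_d+Z_r = 0.2500+0.0600+0.0600 = 0.3700 m
sum ≈ 0.1840+0.5290+0.3240+0.3700 ≈ 1.4070 m = S ✓

v_R_max = 23/10 m/s = 2.3000 m/s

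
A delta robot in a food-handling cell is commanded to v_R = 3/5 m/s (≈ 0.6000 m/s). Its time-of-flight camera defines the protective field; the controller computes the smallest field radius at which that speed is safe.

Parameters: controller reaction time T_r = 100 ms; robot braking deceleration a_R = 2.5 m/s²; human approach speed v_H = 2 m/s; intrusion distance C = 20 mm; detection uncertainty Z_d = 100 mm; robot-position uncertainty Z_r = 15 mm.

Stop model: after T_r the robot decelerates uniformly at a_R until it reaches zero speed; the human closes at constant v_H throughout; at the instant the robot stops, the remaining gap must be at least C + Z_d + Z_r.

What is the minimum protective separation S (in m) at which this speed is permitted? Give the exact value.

S_min = 947/1000 m = 0.9470 m

stop time T_s = (3/5)/(5/2) = 0.2400 s
robot covers v_R·T_r = 0.6000·0.1000 = 0.0600 m before braking
robot under decel: 0.6000²/(2·2.5000) = 0.0720 m
person approaches 2.0000·(0.1000+0.2400) = 0.6800 m
C+Z_d+Z_r = 0.0200+0.1000+0.0150 = 0.1350 m
S_min ≈ 0.0600+0.0720+0.6800+0.1350  ⇒  S_min = 947/1000 m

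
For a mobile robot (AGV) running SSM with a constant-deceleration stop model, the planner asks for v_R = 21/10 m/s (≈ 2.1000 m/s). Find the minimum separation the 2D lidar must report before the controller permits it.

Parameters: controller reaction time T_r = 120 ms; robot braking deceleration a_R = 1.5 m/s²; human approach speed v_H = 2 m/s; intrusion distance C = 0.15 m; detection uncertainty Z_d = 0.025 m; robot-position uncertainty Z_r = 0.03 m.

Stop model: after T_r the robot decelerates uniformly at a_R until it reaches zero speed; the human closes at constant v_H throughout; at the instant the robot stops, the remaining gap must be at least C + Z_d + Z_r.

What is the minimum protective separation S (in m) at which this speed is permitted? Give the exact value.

S_min = 4967/1000 m = 4.9670 m

stop time T_s = (21/10)/(3/2) = 1.4000 s
reaction-phase robot travel = 2.1000·0.1200 = 0.2520 m
robot under decel: 2.1000²/(2·1.5000) = 1.4700 m
person approaches 2.0000·(0.1200+1.4000) = 3.0400 m
margins: 0.1500+0.0250+0.0300 = 0.2050 m
S_min ≈ 0.2520+1.4700+3.0400+0.2050  ⇒  S_min = 4967/1000 m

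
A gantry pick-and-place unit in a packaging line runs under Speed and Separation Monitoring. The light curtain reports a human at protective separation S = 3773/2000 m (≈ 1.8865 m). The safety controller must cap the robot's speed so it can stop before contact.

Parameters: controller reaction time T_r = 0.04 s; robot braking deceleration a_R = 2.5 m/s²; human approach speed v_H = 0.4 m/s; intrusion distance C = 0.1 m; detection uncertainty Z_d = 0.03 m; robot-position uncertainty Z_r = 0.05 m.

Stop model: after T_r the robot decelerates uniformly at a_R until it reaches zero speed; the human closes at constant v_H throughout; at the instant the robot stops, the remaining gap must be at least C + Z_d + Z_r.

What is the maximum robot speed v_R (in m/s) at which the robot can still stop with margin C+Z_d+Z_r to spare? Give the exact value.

v_R_max = 49/20 m/s = 2.4500 m/s

quadratic (1/5)·v² + (1/5)·v + (-3381/2000) = 0
  disc = (1/5)² − 4·(1/5)·(-3381/2000) = 3481/2500 ; √disc = 59/50
  v_R = (−(1/5) + 59/50) / (2·(1/5)) = 49/20 m/s
check:
stop time T_s = (49/20)/(5/2) = 0.9800 s
reaction-phase robot travel = 2.4500·0.0400 = 0.0980 m
braking distance = 2.4500²/(2·2.5000) = 1.2005 m
person approaches 0.4000·(0.0400+0.9800) = 0.4080 m
residual clearance needed = 0.1000+0.0300+0.0500 = 0.1800 m
sum ≈ 0.0980+1.2005+0.4080+0.1800 ≈ 1.8865 m = S ✓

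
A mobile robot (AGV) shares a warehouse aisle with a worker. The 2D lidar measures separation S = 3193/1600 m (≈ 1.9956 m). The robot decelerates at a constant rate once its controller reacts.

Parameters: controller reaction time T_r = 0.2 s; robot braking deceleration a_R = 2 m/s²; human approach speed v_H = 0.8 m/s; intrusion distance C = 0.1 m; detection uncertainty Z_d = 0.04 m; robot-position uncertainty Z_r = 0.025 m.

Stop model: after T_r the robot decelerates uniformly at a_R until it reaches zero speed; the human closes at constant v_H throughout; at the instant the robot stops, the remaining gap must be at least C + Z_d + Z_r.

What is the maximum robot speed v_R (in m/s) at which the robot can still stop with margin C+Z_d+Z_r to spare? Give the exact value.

quadratic (1/4)·v² + (3/5)·v + (-2673/1600) = 0
  disc = (3/5)² − 4·(1/4)·(-2673/1600) = 3249/1600 ; √disc = 57/40
  v_R = (−(3/5) + 57/40) / (2·(1/4)) = 33/20 m/s
check:
T_s = v_R/a_R = (33/20)/2 = 0.8250 s
robot covers v_R·T_r = 1.6500·0.2000 = 0.3300 m before braking
braking distance = 1.6500²/(2·2.0000) = 0.6806 m
human closes 0.8000·1.0250 = 0.8200 m
residual clearance needed = 0.1000+0.0400+0.0250 = 0.1650 m
sum ≈ 0.3300+0.6806+0.8200+0.1650 ≈ 1.9956 m = S ✓

v_R_max = 33/20 m/s = 1.6500 m/s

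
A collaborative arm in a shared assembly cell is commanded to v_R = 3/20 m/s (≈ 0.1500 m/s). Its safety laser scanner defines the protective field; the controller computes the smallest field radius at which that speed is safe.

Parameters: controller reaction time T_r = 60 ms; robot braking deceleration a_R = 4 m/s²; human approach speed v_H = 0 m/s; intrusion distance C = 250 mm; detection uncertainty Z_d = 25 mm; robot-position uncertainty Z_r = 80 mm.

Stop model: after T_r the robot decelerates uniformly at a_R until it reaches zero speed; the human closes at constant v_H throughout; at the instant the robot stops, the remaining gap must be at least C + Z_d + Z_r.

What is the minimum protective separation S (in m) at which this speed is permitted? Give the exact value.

T_s = v_R/a_R = (3/20)/4 = 0.0375 s
reaction-phase robot travel = 0.1500·0.0600 = 0.0090 m
robot under decel: 0.1500²/(2·4.0000) = 0.0028 m
person approaches 0.0000·(0.0600+0.0375) = 0.0000 m
residual clearance needed = 0.2500+0.0250+0.0800 = 0.3550 m
S_min ≈ 0.0090+0.0028+0.0000+0.3550  ⇒  S_min = 5869/16000 m

S_min = 5869/16000 m = 0.3668 m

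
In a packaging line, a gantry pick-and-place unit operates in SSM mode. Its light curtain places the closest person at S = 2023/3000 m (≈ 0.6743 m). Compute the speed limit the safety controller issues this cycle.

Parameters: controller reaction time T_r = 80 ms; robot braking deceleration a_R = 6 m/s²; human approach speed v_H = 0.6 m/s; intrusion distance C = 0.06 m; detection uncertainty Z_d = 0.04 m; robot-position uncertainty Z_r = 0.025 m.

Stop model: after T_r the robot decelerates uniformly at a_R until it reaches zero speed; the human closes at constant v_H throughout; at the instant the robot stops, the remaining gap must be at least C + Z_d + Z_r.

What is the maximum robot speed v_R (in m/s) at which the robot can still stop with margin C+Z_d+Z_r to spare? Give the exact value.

collect terms ⇒ (1/12)·v_R² + (9/50)·v_R + (-188/375) = 0
  disc = (9/50)² − 4·(1/12)·(-188/375) = 4489/22500 ; √disc = 67/150
  v_R = (−(9/50) + 67/150) / (2·(1/12)) = 8/5 m/s
check:
T_s = v_R/a_R = (8/5)/6 = 0.2667 s
robot covers v_R·T_r = 1.6000·0.0800 = 0.1280 m before braking
robot under decel: 1.6000²/(2·6.0000) = 0.2133 m
person approaches 0.6000·(0.0800+0.2667) = 0.2080 m
residual clearance needed = 0.0600+0.0400+0.0250 = 0.1250 m
sum ≈ 0.1280+0.2133+0.2080+0.1250 ≈ 0.6743 m = S ✓

v_R_max = 8/5 m/s = 1.6000 m/s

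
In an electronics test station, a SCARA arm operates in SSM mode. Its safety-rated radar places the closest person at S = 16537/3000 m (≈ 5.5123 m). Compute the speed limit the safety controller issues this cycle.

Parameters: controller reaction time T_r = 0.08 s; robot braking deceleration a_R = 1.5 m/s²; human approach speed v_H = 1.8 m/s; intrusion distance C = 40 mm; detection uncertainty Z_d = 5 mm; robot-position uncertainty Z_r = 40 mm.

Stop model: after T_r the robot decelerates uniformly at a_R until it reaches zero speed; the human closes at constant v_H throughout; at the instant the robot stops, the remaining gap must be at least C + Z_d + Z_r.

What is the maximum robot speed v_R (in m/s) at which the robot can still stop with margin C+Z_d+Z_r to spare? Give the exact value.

collect terms ⇒ (1/3)·v_R² + (32/25)·v_R + (-317/60) = 0
  disc = (32/25)² − 4·(1/3)·(-317/60) = 48841/5625 ; √disc = 221/75
  v_R = (−(32/25) + 221/75) / (2·(1/3)) = 5/2 m/s
check:
braking lasts T_s = (5/2)/(3/2) = 1.6667 s
reaction-phase robot travel = 2.5000·0.0800 = 0.2000 m
robot under decel: 2.5000²/(2·1.5000) = 2.0833 m
person approaches 1.8000·(0.0800+1.6667) = 3.1440 m
margins: 0.0400+0.0050+0.0400 = 0.0850 m
sum ≈ 0.2000+2.0833+3.1440+0.0850 ≈ 5.5123 m = S ✓

v_R_max = 5/2 m/s = 2.5000 m/s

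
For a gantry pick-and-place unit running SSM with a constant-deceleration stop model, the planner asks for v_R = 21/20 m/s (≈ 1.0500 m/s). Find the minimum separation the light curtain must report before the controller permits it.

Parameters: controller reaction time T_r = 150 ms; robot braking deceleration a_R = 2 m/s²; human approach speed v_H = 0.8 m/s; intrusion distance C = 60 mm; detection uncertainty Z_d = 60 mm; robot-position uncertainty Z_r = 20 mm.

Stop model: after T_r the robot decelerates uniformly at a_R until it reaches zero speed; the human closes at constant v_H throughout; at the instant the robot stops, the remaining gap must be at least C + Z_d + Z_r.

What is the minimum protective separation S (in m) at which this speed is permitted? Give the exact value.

S_min = 1781/1600 m = 1.1131 m

T_s = v_R/a_R = (21/20)/2 = 0.5250 s
robot in T_r: 1.0500·0.1500 = 0.1575 m
robot under decel: 1.0500²/(2·2.0000) = 0.2756 m
human closes 0.8000·0.6750 = 0.5400 m
C+Z_d+Z_r = 0.0600+0.0600+0.0200 = 0.1400 m
S_min ≈ 0.1575+0.2756+0.5400+0.1400  ⇒  S_min = 1781/1600 m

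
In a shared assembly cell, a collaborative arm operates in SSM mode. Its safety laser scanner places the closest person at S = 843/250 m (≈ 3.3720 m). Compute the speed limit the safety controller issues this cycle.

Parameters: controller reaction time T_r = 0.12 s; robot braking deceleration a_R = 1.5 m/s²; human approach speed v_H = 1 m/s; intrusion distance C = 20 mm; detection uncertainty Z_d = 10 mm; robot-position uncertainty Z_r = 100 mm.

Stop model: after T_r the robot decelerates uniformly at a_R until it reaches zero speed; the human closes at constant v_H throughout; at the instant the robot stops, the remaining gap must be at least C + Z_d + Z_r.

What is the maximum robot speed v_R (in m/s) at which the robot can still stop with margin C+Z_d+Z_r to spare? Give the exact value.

v_R_max = 21/10 m/s = 2.1000 m/s

at the boundary: (1/3)·v² + (59/75)·v + (-1561/500) = 0
  disc = (59/75)² − 4·(1/3)·(-1561/500) = 26896/5625 ; √disc = 164/75
  v_R = (−(59/75) + 164/75) / (2·(1/3)) = 21/10 m/s
check:
T_s = v_R/a_R = (21/10)/(3/2) = 1.4000 s
reaction-phase robot travel = 2.1000·0.1200 = 0.2520 m
braking distance = 2.1000²/(2·1.5000) = 1.4700 m
person approaches 1.0000·(0.1200+1.4000) = 1.5200 m
C+Z_d+Z_r = 0.0200+0.0100+0.1000 = 0.1300 m
sum ≈ 0.2520+1.4700+1.5200+0.1300 ≈ 3.3720 m = S ✓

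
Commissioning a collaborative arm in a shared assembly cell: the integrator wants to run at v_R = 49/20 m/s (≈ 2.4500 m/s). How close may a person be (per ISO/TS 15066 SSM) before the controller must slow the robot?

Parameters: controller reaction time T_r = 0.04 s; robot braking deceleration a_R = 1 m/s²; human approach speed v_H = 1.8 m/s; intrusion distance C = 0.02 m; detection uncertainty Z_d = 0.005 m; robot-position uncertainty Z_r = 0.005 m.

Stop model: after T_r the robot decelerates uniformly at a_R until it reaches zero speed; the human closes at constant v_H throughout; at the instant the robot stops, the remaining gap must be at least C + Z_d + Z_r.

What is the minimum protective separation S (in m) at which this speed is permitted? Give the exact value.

S_min = 6089/800 m = 7.6113 m

T_s = v_R/a_R = (49/20)/1 = 2.4500 s
robot in T_r: 2.4500·0.0400 = 0.0980 m
robot under decel: 2.4500²/(2·1.0000) = 3.0013 m
human over T_r+T_s: 1.8000·(0.0400+2.4500) = 4.4820 m
residual clearance needed = 0.0200+0.0050+0.0050 = 0.0300 m
S_min ≈ 0.0980+3.0013+4.4820+0.0300  ⇒  S_min = 6089/800 m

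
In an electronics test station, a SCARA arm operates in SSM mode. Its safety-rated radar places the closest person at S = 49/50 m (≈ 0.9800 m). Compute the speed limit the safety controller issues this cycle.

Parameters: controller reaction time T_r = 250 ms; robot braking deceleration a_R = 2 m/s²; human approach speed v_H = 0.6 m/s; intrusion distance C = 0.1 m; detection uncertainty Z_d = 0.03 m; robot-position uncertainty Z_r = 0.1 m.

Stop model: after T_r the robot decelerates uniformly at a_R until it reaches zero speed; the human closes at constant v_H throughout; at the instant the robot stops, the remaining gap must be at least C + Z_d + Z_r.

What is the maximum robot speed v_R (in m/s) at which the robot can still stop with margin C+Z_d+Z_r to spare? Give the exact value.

quadratic (1/4)·v² + (11/20)·v + (-3/5) = 0
  disc = (11/20)² − 4·(1/4)·(-3/5) = 361/400 ; √disc = 19/20
  v_R = (−(11/20) + 19/20) / (2·(1/4)) = 4/5 m/s
check:
braking lasts T_s = (4/5)/2 = 0.4000 s
robot in T_r: 0.8000·0.2500 = 0.2000 m
robot under decel: 0.8000²/(2·2.0000) = 0.1600 m
human over T_r+T_s: 0.6000·(0.2500+0.4000) = 0.3900 m
C+Z_d+Z_r = 0.1000+0.0300+0.1000 = 0.2300 m
sum ≈ 0.2000+0.1600+0.3900+0.2300 ≈ 0.9800 m = S ✓

v_R_max = 4/5 m/s = 0.8000 m/s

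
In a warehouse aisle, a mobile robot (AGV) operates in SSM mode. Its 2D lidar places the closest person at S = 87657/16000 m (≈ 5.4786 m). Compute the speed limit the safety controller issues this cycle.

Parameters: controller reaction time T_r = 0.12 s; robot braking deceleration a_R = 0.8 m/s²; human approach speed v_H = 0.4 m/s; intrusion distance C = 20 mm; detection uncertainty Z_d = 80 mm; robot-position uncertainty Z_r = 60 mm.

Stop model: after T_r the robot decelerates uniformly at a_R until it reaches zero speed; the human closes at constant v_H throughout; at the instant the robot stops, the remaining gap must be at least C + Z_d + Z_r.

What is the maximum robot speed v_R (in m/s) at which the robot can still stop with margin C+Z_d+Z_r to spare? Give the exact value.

v_R_max = 49/20 m/s = 2.4500 m/s

quadratic (5/8)·v² + (31/50)·v + (-84329/16000) = 0
  disc = (31/50)² − 4·(5/8)·(-84329/16000) = 2169729/160000 ; √disc = 1473/400
  v_R = (−(31/50) + 1473/400) / (2·(5/8)) = 49/20 m/s
check:
stop time T_s = (49/20)/(4/5) = 3.0625 s
robot in T_r: 2.4500·0.1200 = 0.2940 m
braking distance = 2.4500²/(2·0.8000) = 3.7516 m
person approaches 0.4000·(0.1200+3.0625) = 1.2730 m
margins: 0.0200+0.0800+0.0600 = 0.1600 m
sum ≈ 0.2940+3.7516+1.2730+0.1600 ≈ 5.4786 m = S ✓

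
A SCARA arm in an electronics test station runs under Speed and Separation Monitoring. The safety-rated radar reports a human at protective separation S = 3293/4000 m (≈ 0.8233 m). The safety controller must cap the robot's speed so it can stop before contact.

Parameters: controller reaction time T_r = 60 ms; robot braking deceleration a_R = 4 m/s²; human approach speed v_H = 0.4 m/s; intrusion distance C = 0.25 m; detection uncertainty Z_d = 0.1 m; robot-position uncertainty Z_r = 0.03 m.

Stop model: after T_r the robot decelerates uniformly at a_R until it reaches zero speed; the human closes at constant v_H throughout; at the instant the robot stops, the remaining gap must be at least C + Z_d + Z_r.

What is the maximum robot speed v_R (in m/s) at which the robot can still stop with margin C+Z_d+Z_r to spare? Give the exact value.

at the boundary: (1/8)·v² + (4/25)·v + (-1677/4000) = 0
  disc = (4/25)² − 4·(1/8)·(-1677/4000) = 9409/40000 ; √disc = 97/200
  v_R = (−(4/25) + 97/200) / (2·(1/8)) = 13/10 m/s
check:
stop time T_s = (13/10)/4 = 0.3250 s
reaction-phase robot travel = 1.3000·0.0600 = 0.0780 m
robot covers 1.3000·0.3250 − ½·4.0000·0.3250² = 0.2112 m while stopping
human closes 0.4000·0.3850 = 0.1540 m
residual clearance needed = 0.2500+0.1000+0.0300 = 0.3800 m
sum ≈ 0.0780+0.2112+0.1540+0.3800 ≈ 0.8233 m = S ✓

v_R_max = 13/10 m/s = 1.3000 m/s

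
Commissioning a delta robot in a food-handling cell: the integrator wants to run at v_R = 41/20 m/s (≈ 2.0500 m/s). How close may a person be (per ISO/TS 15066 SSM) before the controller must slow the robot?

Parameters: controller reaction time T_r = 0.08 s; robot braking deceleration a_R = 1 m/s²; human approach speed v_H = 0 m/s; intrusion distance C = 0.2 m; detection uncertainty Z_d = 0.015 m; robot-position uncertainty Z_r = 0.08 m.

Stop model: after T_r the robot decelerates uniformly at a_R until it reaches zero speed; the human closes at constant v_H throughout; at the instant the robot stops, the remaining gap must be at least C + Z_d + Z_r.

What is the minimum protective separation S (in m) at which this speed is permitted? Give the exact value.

S_min = 10241/4000 m = 2.5602 m

braking lasts T_s = (41/20)/1 = 2.0500 s
robot in T_r: 2.0500·0.0800 = 0.1640 m
robot under decel: 2.0500²/(2·1.0000) = 2.1012 m
person approaches 0.0000·(0.0800+2.0500) = 0.0000 m
residual clearance needed = 0.2000+0.0150+0.0800 = 0.2950 m
S_min ≈ 0.1640+2.1012+0.0000+0.2950  ⇒  S_min = 10241/4000 m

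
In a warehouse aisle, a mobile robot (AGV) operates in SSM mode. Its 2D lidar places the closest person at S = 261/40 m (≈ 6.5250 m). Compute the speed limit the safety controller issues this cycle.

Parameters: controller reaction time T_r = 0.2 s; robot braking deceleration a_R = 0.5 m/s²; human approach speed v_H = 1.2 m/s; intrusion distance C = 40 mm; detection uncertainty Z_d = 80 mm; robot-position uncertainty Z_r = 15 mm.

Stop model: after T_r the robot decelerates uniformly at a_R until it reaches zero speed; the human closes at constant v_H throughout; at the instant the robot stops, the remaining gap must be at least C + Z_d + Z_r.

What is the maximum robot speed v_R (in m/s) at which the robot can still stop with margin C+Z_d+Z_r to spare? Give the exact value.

v_R_max = 3/2 m/s = 1.5000 m/s

at the boundary: (1)·v² + (13/5)·v + (-123/20) = 0
  disc = (13/5)² − 4·(1)·(-123/20) = 784/25 ; √disc = 28/5
  v_R = (−(13/5) + 28/5) / (2·(1)) = 3/2 m/s
check:
braking lasts T_s = (3/2)/(1/2) = 3.0000 s
robot covers v_R·T_r = 1.5000·0.2000 = 0.3000 m before braking
robot covers 1.5000·3.0000 − ½·0.5000·3.0000² = 2.2500 m while stopping
human over T_r+T_s: 1.2000·(0.2000+3.0000) = 3.8400 m
residual clearance needed = 0.0400+0.0800+0.0150 = 0.1350 m
sum ≈ 0.3000+2.2500+3.8400+0.1350 ≈ 6.5250 m = S ✓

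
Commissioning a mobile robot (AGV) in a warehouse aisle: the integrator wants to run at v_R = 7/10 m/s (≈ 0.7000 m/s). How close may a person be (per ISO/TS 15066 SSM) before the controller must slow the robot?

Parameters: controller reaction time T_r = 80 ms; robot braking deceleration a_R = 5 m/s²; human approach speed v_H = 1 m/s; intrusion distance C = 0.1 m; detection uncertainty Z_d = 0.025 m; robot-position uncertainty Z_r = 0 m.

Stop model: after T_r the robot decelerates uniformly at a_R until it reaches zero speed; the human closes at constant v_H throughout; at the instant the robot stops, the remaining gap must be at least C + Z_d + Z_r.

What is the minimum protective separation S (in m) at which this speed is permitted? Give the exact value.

S_min = 9/20 m = 0.4500 m

stop time T_s = (7/10)/5 = 0.1400 s
robot in T_r: 0.7000·0.0800 = 0.0560 m
robot covers 0.7000·0.1400 − ½·5.0000·0.1400² = 0.0490 m while stopping
person approaches 1.0000·(0.0800+0.1400) = 0.2200 m
margins: 0.1000+0.0250+0.0000 = 0.1250 m
S_min ≈ 0.0560+0.0490+0.2200+0.1250  ⇒  S_min = 9/20 m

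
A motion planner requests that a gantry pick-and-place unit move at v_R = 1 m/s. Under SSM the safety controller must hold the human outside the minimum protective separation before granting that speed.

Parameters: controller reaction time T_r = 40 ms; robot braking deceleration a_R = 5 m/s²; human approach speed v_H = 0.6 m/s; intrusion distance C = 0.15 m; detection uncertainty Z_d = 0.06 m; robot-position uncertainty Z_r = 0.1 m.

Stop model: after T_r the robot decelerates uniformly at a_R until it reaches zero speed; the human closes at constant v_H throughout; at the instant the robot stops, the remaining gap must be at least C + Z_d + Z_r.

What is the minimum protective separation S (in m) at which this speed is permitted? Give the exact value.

braking lasts T_s = 1/5 = 0.2000 s
robot in T_r: 1.0000·0.0400 = 0.0400 m
braking distance = 1.0000²/(2·5.0000) = 0.1000 m
human closes 0.6000·0.2400 = 0.1440 m
C+Z_d+Z_r = 0.1500+0.0600+0.1000 = 0.3100 m
S_min ≈ 0.0400+0.1000+0.1440+0.3100  ⇒  S_min = 297/500 m

S_min = 297/500 m = 0.5940 m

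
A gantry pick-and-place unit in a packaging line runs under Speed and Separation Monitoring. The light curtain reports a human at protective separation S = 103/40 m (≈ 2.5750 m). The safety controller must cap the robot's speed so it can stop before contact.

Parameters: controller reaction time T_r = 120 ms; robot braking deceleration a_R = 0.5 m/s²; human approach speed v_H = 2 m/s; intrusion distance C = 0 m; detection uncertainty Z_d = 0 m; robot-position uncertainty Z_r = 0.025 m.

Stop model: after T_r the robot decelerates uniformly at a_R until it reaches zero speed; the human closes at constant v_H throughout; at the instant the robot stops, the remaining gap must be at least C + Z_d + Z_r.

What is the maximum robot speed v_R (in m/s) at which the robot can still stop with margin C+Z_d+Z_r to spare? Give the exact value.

v_R_max = 1/2 m/s = 0.5000 m/s

collect terms ⇒ (1)·v_R² + (103/25)·v_R + (-231/100) = 0
  disc = (103/25)² − 4·(1)·(-231/100) = 16384/625 ; √disc = 128/25
  v_R = (−(103/25) + 128/25) / (2·(1)) = 1/2 m/s
check:
braking lasts T_s = (1/2)/(1/2) = 1.0000 s
reaction-phase robot travel = 0.5000·0.1200 = 0.0600 m
robot under decel: 0.5000²/(2·0.5000) = 0.2500 m
person approaches 2.0000·(0.1200+1.0000) = 2.2400 m
margins: 0.0000+0.0000+0.0250 = 0.0250 m
sum ≈ 0.0600+0.2500+2.2400+0.0250 ≈ 2.5750 m = S ✓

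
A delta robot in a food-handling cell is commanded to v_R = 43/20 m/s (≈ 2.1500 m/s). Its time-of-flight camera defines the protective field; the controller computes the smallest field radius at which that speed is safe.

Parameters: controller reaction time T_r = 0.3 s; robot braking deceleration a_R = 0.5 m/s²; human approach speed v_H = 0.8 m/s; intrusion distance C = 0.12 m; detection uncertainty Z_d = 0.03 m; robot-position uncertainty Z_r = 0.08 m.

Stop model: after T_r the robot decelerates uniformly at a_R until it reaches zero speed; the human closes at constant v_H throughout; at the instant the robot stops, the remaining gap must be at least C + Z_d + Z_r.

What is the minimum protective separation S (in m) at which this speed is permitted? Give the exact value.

S_min = 3671/400 m = 9.1775 m

stop time T_s = (43/20)/(1/2) = 4.3000 s
reaction-phase robot travel = 2.1500·0.3000 = 0.6450 m
braking distance = 2.1500²/(2·0.5000) = 4.6225 m
human closes 0.8000·4.6000 = 3.6800 m
margins: 0.1200+0.0300+0.0800 = 0.2300 m
S_min ≈ 0.6450+4.6225+3.6800+0.2300  ⇒  S_min = 3671/400 m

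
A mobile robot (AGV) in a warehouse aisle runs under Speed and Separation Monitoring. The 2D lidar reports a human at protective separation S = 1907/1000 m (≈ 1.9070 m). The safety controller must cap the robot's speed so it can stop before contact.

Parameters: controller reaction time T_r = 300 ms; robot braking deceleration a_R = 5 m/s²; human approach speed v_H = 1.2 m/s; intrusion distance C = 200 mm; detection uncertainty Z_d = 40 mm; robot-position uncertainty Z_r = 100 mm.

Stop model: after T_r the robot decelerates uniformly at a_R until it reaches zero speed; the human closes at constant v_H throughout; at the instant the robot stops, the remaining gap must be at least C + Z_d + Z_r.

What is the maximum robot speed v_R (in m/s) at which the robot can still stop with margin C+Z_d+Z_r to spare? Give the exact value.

collect terms ⇒ (1/10)·v_R² + (27/50)·v_R + (-1207/1000) = 0
  disc = (27/50)² − 4·(1/10)·(-1207/1000) = 484/625 ; √disc = 22/25
  v_R = (−(27/50) + 22/25) / (2·(1/10)) = 17/10 m/s
check:
stop time T_s = (17/10)/5 = 0.3400 s
robot in T_r: 1.7000·0.3000 = 0.5100 m
braking distance = 1.7000²/(2·5.0000) = 0.2890 m
person approaches 1.2000·(0.3000+0.3400) = 0.7680 m
residual clearance needed = 0.2000+0.0400+0.1000 = 0.3400 m
sum ≈ 0.5100+0.2890+0.7680+0.3400 ≈ 1.9070 m = S ✓

v_R_max = 17/10 m/s = 1.7000 m/s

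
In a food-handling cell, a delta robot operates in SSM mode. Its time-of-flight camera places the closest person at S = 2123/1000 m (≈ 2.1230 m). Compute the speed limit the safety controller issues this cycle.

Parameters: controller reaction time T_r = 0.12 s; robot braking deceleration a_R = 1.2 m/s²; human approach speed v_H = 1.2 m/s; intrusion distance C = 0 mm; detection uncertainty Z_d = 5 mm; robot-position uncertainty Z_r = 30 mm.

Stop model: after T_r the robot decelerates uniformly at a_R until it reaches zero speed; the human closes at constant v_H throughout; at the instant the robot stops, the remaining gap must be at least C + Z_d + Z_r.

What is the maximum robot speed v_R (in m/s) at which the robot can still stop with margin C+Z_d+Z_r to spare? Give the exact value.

v_R_max = 6/5 m/s = 1.2000 m/s

collect terms ⇒ (5/12)·v_R² + (28/25)·v_R + (-243/125) = 0
  disc = (28/25)² − 4·(5/12)·(-243/125) = 2809/625 ; √disc = 53/25
  v_R = (−(28/25) + 53/25) / (2·(5/12)) = 6/5 m/s
check:
braking lasts T_s = (6/5)/(6/5) = 1.0000 s
robot covers v_R·T_r = 1.2000·0.1200 = 0.1440 m before braking
braking distance = 1.2000²/(2·1.2000) = 0.6000 m
human over T_r+T_s: 1.2000·(0.1200+1.0000) = 1.3440 m
margins: 0.0000+0.0050+0.0300 = 0.0350 m
sum ≈ 0.1440+0.6000+1.3440+0.0350 ≈ 2.1230 m = S ✓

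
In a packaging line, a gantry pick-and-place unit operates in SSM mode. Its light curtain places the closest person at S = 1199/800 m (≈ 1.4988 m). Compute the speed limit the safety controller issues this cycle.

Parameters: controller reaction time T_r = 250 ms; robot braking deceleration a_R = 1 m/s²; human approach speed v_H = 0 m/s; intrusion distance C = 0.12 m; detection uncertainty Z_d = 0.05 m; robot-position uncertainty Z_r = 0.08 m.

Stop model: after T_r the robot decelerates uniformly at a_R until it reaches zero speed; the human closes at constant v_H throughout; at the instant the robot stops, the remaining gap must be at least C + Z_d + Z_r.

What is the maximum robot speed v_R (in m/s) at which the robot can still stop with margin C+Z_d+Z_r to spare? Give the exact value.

at the boundary: (1/2)·v² + (1/4)·v + (-999/800) = 0
  disc = (1/4)² − 4·(1/2)·(-999/800) = 64/25 ; √disc = 8/5
  v_R = (−(1/4) + 8/5) / (2·(1/2)) = 27/20 m/s
check:
T_s = v_R/a_R = (27/20)/1 = 1.3500 s
robot covers v_R·T_r = 1.3500·0.2500 = 0.3375 m before braking
braking distance = 1.3500²/(2·1.0000) = 0.9113 m
person approaches 0.0000·(0.2500+1.3500) = 0.0000 m
residual clearance needed = 0.1200+0.0500+0.0800 = 0.2500 m
sum ≈ 0.3375+0.9113+0.0000+0.2500 ≈ 1.4988 m = S ✓

v_R_max = 27/20 m/s = 1.3500 m/s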